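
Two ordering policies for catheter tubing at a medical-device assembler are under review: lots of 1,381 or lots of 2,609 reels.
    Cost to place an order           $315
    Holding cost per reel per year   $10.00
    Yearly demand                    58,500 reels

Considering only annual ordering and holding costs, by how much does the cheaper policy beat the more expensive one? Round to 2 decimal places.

Annual cost at Q: ordering D·S/Q plus holding Q·H/2.
TC(1,381) = (58,500/1,381)×315 + (1,381/2)×10 = $20,248.59
TC(2,609) = (58,500/2,609)×315 + (2,609/2)×10 = $20,108.05
|ΔTC| = |$20,248.59 − $20,108.05| = $140.54

$140.54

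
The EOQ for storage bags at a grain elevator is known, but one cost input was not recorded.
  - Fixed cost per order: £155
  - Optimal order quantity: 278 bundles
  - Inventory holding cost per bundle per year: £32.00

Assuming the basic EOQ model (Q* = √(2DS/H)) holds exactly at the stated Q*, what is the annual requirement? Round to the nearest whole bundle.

EOQ relation: Q² = 2DS/H, so rearrange for the unknown.
D = Q²H / (2S) = 278² × 32 / (2 × 155) = 7,977.70

7,978 bundles per year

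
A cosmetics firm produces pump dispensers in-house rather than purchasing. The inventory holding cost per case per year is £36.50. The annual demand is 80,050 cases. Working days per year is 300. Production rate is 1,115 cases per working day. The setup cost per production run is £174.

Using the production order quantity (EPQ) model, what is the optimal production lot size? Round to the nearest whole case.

Daily demand d = 80,050/300 = 266.833; p = 1115; 1 − d/p = 0.76069
EPQ = √(2DS / (H(1 − d/p)))
    = √(2 × 80,050 × 174 / (36.5 × 0.76069)) ≈ 1,001.66

1,002 cases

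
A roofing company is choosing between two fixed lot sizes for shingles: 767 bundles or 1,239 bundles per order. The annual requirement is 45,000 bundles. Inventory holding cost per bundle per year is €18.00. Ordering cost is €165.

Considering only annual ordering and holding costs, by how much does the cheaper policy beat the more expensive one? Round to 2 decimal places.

Annual cost at Q: ordering D·S/Q plus holding Q·H/2.
TC(767) = (45,000/767)×165 + (767/2)×18 = €16,583.57
TC(1,239) = (45,000/1,239)×165 + (1,239/2)×18 = €17,143.74
Cheaper: Q = 767.  Difference = €560.16

€560.16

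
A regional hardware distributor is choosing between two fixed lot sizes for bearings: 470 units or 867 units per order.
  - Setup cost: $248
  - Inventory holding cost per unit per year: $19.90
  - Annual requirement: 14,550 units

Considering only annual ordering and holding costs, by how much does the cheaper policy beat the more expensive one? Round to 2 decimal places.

$434.64

TC(Q) = (D/Q)S + (Q/2)H
TC(470) = (14,550/470)×248 + (470/2)×19.9 = $12,353.95
TC(867) = (14,550/867)×248 + (867/2)×19.9 = $12,788.59
Lots of 470 are cheaper by $434.64.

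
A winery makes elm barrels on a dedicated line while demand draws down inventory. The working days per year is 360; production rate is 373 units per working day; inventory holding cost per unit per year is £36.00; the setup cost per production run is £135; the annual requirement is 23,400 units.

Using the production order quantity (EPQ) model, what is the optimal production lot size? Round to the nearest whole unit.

461 units

Daily demand d = 23,400/360 = 65.000; p = 373; 1 − d/p = 0.82574
EPQ = √(2DS / (H(1 − d/p)))
    = √(2 × 23,400 × 135 / (36 × 0.82574)) ≈ 461.02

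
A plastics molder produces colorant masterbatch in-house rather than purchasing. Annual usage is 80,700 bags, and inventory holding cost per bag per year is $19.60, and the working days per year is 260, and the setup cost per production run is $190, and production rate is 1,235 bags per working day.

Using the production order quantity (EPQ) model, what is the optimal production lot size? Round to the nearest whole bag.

1,446 bags

d = 80,700/260 = 310.3846 bags/day;  effective holding cost H(1 − d/p) = 19.6·(1 − 310.3846/1235) = 14.67406
Q* = √(2DS / H_eff) = √(2·80,700·190 / 14.67406) ≈ 1,445.62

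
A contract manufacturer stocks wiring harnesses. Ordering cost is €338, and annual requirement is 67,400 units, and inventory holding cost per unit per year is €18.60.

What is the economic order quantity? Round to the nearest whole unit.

1,565 units

2DS/H = 2·67,400·338/18.6 = 2,449,591.40
EOQ = √2,449,591.40 ≈ 1,565.12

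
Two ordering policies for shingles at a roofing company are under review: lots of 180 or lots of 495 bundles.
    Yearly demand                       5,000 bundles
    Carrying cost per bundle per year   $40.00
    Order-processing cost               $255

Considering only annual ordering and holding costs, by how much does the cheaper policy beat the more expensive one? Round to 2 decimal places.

$1,792.42

Annual cost at Q: ordering D·S/Q plus holding Q·H/2.
TC(180) = (5,000/180)×255 + (180/2)×40 = $10,683.33
TC(495) = (5,000/495)×255 + (495/2)×40 = $12,475.76
Lots of 180 are cheaper by $1,792.42.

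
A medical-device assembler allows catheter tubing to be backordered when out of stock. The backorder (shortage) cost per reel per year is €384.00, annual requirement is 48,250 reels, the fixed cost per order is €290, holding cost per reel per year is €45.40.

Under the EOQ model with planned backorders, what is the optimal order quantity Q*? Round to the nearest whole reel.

830 reels

Basic EOQ = √(2·48,250·290/45.4) = 785.118
Backorder adjustment √((H+b)/b) = √((45.4+384)/384) = 1.0575
Q* = 785.118 × 1.0575 ≈ 830.23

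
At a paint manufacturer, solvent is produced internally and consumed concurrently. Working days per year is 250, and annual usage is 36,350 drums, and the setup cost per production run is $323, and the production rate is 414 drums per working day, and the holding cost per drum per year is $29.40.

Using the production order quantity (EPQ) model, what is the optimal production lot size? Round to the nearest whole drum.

Daily demand d = 36,350/250 = 145.400; p = 414; 1 − d/p = 0.64879
EPQ = √(2DS / (H(1 − d/p)))
    = √(2 × 36,350 × 323 / (29.4 × 0.64879)) ≈ 1,109.54

1,110 drums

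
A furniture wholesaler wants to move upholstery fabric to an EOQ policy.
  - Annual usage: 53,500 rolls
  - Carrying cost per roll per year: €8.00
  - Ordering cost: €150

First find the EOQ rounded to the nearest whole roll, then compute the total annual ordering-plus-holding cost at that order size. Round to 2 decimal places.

2DS/H = 2·53,500·150/8 = 2,006,250.00
EOQ = √2,006,250.00 ≈ 1,416.42 → Q = 1,416 rolls
Ordering: D/Q × S = 53,500/1,416 × €150 = €5,667.37
Holding:  Q/2 × H = 1,416/2 × €8 = €5,664.00
Total = €5,667.37 + €5,664.00 = €11,331.37

€11,331.37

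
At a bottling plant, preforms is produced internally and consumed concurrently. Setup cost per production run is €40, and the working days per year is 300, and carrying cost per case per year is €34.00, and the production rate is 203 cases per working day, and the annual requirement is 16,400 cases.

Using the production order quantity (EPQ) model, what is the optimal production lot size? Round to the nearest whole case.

230 cases

Daily demand d = 16,400/300 = 54.667; p = 203; 1 − d/p = 0.73071
EPQ = √(2DS / (H(1 − d/p)))
    = √(2 × 16,400 × 40 / (34 × 0.73071)) ≈ 229.80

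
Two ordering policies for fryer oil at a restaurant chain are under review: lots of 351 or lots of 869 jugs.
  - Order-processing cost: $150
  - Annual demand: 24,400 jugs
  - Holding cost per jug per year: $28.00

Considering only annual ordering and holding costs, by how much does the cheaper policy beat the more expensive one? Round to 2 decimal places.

$1,036.39

For each Q, cost = (D/Q)·S + (Q/2)·H.
TC(351) = (24,400/351)×150 + (351/2)×28 = $15,341.35
TC(869) = (24,400/869)×150 + (869/2)×28 = $16,377.74
|ΔTC| = |$15,341.35 − $16,377.74| = $1,036.39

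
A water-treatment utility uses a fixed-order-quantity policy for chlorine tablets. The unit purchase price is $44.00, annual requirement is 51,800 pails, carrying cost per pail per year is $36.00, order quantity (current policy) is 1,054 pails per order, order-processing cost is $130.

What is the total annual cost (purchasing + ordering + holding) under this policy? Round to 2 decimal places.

$2,304,560.99

Orders/yr = 51,800/1,054 = 49.146; ordering cost = 49.146 × $130 = $6,388.99
Average inventory = 1,054/2 = 527; holding cost = 527 × $36 = $18,972.00
Purchase cost = D·C = 51,800 × 44 = $2,279,200.00
Total = $6,388.99 + $18,972.00 + $2,279,200.00 = $2,304,560.99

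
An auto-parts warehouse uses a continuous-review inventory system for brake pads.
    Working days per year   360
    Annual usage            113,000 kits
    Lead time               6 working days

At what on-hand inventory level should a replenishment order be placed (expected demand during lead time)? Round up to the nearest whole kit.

1,884 kits

Daily demand d = 113,000 / 360 = 313.889 kits/day
Demand during lead time = 313.889 × 6 = 1,883.33
Reorder point = 1,883.33 → round up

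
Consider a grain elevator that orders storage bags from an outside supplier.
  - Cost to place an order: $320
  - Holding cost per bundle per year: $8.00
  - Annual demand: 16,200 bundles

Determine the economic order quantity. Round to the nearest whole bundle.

1,138 bundles

Q* = √(2·D·S / H) = √(2·16,200·320 / 8) = √1,296,000.0 ≈ 1,138.42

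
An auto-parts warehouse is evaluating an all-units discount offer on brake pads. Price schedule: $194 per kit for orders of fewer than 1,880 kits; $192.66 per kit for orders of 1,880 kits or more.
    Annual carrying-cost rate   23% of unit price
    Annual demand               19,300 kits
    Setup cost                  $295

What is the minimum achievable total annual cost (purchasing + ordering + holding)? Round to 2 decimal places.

H₁ = 23%×$194 = $44.6200;  H₂ = 23%×$192.66 = $44.3118
EOQ₁ = √(2×19,300×295/44.6200) = 505.17  (< 1,880, feasible at tier 1)
EOQ₂ = √(2×19,300×295/44.3118) = 506.93  (< 1,880 → use Q = 1,880 at tier-2 price)
TC(tier 1 (EOQ₁), Q≈505.2) = $3,766,740.81
TC(tier 2, Q≈1,880.0) = $3,763,019.55
Minimum at tier 2: $3,763,019.55

$3,763,019.55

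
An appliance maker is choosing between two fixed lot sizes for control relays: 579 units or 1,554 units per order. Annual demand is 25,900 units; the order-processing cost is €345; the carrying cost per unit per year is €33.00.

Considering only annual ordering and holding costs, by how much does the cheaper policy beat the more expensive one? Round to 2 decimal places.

€6,404.86

For each Q, cost = (D/Q)·S + (Q/2)·H.
TC(579) = (25,900/579)×345 + (579/2)×33 = €24,986.14
TC(1,554) = (25,900/1,554)×345 + (1,554/2)×33 = €31,391.00
Lots of 579 are cheaper by €6,404.86.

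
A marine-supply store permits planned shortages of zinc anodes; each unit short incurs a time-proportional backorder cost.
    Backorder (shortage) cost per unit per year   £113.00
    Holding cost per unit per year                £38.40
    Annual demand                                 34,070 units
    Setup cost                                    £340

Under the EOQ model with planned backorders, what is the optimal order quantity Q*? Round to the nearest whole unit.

899 units

Basic EOQ = √(2·34,070·340/38.4) = 776.739
Backorder adjustment √((H+b)/b) = √((38.4+113)/113) = 1.1575
Q* = 776.739 × 1.1575 ≈ 899.08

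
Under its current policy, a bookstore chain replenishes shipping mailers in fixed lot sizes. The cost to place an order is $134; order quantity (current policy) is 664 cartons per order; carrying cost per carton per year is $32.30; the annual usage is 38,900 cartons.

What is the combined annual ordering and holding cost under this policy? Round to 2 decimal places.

$18,573.90

Orders/yr = 38,900/664 = 58.584; ordering cost = 58.584 × $134 = $7,850.30
Average inventory = 664/2 = 332; holding cost = 332 × $32.3 = $10,723.60
Total = $7,850.30 + $10,723.60 = $18,573.90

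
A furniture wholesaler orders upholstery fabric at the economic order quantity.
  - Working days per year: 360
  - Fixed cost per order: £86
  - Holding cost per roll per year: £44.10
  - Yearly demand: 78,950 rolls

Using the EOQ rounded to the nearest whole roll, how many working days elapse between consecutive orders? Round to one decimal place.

Optimal lot size Q* = (2 × 78,950 × £86 / £44.1)^½ ≈ 554.91 → Q = 555 rolls
Cycle time = (working days × Q)/D = (360 × 555) / 78,950 = 2.531 days

2.5 days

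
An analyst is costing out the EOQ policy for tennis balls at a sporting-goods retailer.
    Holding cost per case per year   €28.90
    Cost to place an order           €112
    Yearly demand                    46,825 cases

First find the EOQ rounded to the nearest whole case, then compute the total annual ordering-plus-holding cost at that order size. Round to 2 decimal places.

Optimal lot size Q* = (2 × 46,825 × €112 / €28.9)^½ ≈ 602.44 → Q = 602 cases
Annual ordering cost = (D/Q)·S = (46,825/602) × 112 = €8,711.63
Annual holding cost  = (Q/2)·H = (602/2) × 28.9 = €8,698.90
Total = €8,711.63 + €8,698.90 = €17,410.53

€17,410.53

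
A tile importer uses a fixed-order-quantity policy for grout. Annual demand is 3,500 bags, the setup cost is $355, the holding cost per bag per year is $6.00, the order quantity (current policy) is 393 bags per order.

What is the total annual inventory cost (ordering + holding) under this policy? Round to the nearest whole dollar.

Orders/yr = 3,500/393 = 8.906; ordering cost = 8.906 × $355 = $3,161.58
Average inventory = 393/2 = 196.5; holding cost = 196.5 × $6 = $1,179.00
Total = $3,161.58 + $1,179.00 = $4,340.58

$4,341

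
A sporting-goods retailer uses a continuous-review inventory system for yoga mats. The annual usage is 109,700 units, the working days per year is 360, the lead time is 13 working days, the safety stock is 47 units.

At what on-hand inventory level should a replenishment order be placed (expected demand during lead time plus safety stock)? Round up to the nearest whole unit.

4,009 units

Daily demand d = 109,700 / 360 = 304.722 units/day
Demand during lead time = 304.722 × 13 = 3,961.39
Reorder point = 3,961.39 + 47 = 4,008.39 → round up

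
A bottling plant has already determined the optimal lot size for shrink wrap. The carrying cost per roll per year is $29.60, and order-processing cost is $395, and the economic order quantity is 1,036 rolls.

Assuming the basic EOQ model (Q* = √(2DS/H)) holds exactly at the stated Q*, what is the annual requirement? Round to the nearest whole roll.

40,215 rolls per year

EOQ relation: Q² = 2DS/H, so rearrange for the unknown.
D = Q²H / (2S) = 1,036² × 29.6 / (2 × 395) = 40,214.63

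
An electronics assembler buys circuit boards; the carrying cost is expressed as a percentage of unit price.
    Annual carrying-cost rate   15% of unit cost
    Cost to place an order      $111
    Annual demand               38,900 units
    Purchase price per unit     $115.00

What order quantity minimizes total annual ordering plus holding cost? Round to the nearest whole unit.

Holding cost per unit per year: H = 15% × $115 = $17.2500
Q* = √(2·D·S / H) = √(2·38,900·111 / 17.25) = √500,626.1 ≈ 707.55

708 units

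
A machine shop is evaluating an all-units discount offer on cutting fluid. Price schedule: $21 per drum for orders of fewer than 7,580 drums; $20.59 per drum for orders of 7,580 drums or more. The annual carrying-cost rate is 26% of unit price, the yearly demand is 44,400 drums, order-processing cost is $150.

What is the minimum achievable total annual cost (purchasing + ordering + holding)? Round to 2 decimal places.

$935,364.01

H₁ = 26%×$21 = $5.4600;  H₂ = 26%×$20.59 = $5.3534
EOQ₁ = √(2×44,400×150/5.4600) = 1,561.91  (< 7,580, feasible at tier 1)
EOQ₂ = √(2×44,400×150/5.3534) = 1,577.38  (< 7,580 → use Q = 7,580 at tier-2 price)
TC(tier 1 (EOQ₁), Q≈1,561.9) = $940,928.02
TC(tier 2, Q≈7,580.0) = $935,364.01
Minimum at tier 2: $935,364.01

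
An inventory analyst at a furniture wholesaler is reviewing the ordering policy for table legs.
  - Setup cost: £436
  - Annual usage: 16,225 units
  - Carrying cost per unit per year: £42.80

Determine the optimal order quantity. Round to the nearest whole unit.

2DS/H = 2·16,225·436/42.8 = 330,565.42
EOQ = √330,565.42 ≈ 574.95

575 units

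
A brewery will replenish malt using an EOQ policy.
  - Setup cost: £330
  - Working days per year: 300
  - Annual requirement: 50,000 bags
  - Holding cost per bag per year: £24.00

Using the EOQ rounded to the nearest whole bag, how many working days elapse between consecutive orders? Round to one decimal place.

2DS/H = 2·50,000·330/24 = 1,375,000.00
EOQ = √1,375,000.00 ≈ 1,172.60 → Q = 1,173 bags
Days between orders = 300 / (D/Q) = 300 / 42.626 ≈ 7.038

7.0 days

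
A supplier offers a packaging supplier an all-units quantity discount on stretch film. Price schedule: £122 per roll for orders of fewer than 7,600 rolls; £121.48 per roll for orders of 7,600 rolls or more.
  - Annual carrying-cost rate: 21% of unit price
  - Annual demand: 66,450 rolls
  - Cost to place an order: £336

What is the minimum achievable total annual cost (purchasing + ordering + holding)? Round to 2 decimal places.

£8,140,723.75

H₁ = 21%×£122 = £25.6200;  H₂ = 21%×£121.48 = £25.5108
EOQ₁ = √(2×66,450×336/25.6200) = 1,320.21  (< 7,600, feasible at tier 1)
EOQ₂ = √(2×66,450×336/25.5108) = 1,323.03  (< 7,600 → use Q = 7,600 at tier-2 price)
TC(tier 1 (EOQ₁), Q≈1,320.2) = £8,140,723.75
TC(tier 2, Q≈7,600.0) = £8,172,224.83
Minimum at tier 1 (EOQ₁): £8,140,723.75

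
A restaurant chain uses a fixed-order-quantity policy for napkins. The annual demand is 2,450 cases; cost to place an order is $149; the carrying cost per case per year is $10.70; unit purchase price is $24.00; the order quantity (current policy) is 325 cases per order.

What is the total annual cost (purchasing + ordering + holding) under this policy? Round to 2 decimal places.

Ordering: D/Q × S = 2,450/325 × $149 = $1,123.23
Holding:  Q/2 × H = 325/2 × $10.7 = $1,738.75
Purchase cost = D·C = 2,450 × 24 = $58,800.00
Total = $1,123.23 + $1,738.75 + $58,800.00 = $61,661.98

$61,661.98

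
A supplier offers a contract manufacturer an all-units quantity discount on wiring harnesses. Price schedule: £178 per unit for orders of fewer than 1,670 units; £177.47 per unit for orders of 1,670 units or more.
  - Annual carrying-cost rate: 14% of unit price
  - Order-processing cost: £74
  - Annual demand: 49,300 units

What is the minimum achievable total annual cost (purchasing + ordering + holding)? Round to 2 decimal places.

H₁ = 14%×£178 = £24.9200;  H₂ = 14%×£177.47 = £24.8458
EOQ₁ = √(2×49,300×74/24.9200) = 541.10  (< 1,670, feasible at tier 1)
EOQ₂ = √(2×49,300×74/24.8458) = 541.91  (< 1,670 → use Q = 1,670 at tier-2 price)
TC(tier 1 (EOQ₁), Q≈541.1) = £8,788,884.30
TC(tier 2, Q≈1,670.0) = £8,772,201.79
Minimum at tier 2: £8,772,201.79

£8,772,201.79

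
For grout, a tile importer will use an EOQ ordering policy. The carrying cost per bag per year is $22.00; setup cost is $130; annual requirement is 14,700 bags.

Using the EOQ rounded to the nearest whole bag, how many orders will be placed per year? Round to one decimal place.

35.3 orders per year

Q* = √(2·D·S / H) = √(2·14,700·130 / 22) = √173,727.3 ≈ 416.81 → Q = 417
Orders per year = D/Q = 14,700 / 417 = 35.252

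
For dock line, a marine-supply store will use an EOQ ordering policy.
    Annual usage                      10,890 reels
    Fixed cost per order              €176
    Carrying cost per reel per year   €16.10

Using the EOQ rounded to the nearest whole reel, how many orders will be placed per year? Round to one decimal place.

22.3 orders per year

Optimal lot size Q* = (2 × 10,890 × €176 / €16.1)^½ ≈ 487.95 → Q = 488
Orders per year = D/Q = 10,890 / 488 = 22.316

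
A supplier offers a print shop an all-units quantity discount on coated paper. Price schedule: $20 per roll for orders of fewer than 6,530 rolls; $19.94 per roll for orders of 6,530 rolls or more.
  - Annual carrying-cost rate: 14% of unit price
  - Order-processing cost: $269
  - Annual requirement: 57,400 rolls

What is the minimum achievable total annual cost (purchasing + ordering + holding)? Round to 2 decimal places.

$1,156,035.14

H₁ = 14%×$20 = $2.8000;  H₂ = 14%×$19.94 = $2.7916
EOQ₁ = √(2×57,400×269/2.8000) = 3,320.99  (< 6,530, feasible at tier 1)
EOQ₂ = √(2×57,400×269/2.7916) = 3,325.99  (< 6,530 → use Q = 6,530 at tier-2 price)
TC(tier 1 (EOQ₁), Q≈3,321.0) = $1,157,298.78
TC(tier 2, Q≈6,530.0) = $1,156,035.14
Minimum at tier 2: $1,156,035.14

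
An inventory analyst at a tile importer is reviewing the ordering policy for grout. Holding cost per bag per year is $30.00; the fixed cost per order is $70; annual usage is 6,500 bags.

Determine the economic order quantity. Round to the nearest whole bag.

EOQ = √(2DS/H) = √(2 × 6,500 × 70 / 30)
    = √(30,333.33) ≈ 174.16

174 bags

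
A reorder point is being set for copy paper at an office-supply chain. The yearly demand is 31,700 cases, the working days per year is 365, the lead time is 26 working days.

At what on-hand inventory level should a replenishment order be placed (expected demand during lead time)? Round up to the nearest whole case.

Daily demand d = 31,700 / 365 = 86.849 cases/day
Demand during lead time = 86.849 × 26 = 2,258.08
Reorder point = 2,258.08 → round up

2,259 cases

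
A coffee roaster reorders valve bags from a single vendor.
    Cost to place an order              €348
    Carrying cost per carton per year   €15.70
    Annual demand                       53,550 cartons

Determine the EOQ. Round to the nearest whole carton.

Optimal lot size Q* = (2 × 53,550 × €348 / €15.7)^½ ≈ 1,540.76

1,541 cartons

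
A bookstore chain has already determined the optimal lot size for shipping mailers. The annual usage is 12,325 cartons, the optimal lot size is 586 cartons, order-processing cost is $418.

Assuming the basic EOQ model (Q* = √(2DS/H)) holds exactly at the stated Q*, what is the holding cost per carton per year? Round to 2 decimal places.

$30.01

Since Q* = (2DS/H)^½, squaring gives Q*²·H = 2DS.
H = 2DS / Q² = 2 × 12,325 × 418 / 586² = 30.0053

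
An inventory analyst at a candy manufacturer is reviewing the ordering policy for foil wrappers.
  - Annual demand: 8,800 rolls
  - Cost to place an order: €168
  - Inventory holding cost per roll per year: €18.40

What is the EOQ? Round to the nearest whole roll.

Q* = √(2·D·S / H) = √(2·8,800·168 / 18.4) = √160,695.7 ≈ 400.87

401 rolls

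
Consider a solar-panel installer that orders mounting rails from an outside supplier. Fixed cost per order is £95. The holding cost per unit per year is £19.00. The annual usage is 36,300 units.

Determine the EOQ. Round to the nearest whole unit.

602 units

Optimal lot size Q* = (2 × 36,300 × £95 / £19)^½ ≈ 602.49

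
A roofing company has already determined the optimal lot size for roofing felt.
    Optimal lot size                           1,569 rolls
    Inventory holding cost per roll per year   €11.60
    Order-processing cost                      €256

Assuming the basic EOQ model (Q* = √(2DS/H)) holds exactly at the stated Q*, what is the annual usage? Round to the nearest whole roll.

Since Q* = (2DS/H)^½, squaring gives Q*²·H = 2DS.
D = Q²H / (2S) = 1,569² × 11.6 / (2 × 256) = 55,774.27

55,774 rolls per year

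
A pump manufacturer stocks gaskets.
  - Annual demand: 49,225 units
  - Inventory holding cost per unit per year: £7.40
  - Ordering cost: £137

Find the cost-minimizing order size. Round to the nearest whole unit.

1,350 units

Q* = √(2·D·S / H) = √(2·49,225·137 / 7.4) = √1,822,655.4 ≈ 1,350.06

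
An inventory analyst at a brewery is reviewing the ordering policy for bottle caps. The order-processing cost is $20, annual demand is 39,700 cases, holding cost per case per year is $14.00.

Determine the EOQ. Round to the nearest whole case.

Q* = √(2·D·S / H) = √(2·39,700·20 / 14) = √113,428.6 ≈ 336.79

337 cases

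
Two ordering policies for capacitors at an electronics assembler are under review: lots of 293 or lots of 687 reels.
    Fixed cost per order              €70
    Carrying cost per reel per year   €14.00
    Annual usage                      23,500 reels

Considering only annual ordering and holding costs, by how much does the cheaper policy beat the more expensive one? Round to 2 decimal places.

€461.87

For each Q, cost = (D/Q)·S + (Q/2)·H.
TC(293) = (23,500/293)×70 + (293/2)×14 = €7,665.33
TC(687) = (23,500/687)×70 + (687/2)×14 = €7,203.47
|ΔTC| = |€7,665.33 − €7,203.47| = €461.87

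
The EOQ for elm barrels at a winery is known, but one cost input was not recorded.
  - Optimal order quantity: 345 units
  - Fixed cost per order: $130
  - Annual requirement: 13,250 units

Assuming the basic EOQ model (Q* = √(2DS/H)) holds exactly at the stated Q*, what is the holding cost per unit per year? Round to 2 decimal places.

$28.94

From Q* = √(2DS/H) ⇒ Q*² = 2DS/H.
H = 2DS / Q² = 2 × 13,250 × 130 / 345² = 28.9435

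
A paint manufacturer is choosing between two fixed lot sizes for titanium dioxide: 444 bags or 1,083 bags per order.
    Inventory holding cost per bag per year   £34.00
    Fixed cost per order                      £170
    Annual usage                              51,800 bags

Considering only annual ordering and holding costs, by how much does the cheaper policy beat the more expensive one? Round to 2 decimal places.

£839.22

TC(Q) = (D/Q)S + (Q/2)H
TC(444) = (51,800/444)×170 + (444/2)×34 = £27,381.33
TC(1,083) = (51,800/1,083)×170 + (1,083/2)×34 = £26,542.12
Lots of 1,083 are cheaper by £839.22.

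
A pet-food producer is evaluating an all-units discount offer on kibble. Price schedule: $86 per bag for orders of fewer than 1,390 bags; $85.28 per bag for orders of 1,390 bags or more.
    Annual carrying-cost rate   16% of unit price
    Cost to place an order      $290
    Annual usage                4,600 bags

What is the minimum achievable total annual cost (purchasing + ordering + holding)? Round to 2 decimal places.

H₁ = 16%×$86 = $13.7600;  H₂ = 16%×$85.28 = $13.6448
EOQ₁ = √(2×4,600×290/13.7600) = 440.34  (< 1,390, feasible at tier 1)
EOQ₂ = √(2×4,600×290/13.6448) = 442.19  (< 1,390 → use Q = 1,390 at tier-2 price)
TC(tier 1 (EOQ₁), Q≈440.3) = $401,659.02
TC(tier 2, Q≈1,390.0) = $402,730.85
Minimum at tier 1 (EOQ₁): $401,659.02

$401,659.02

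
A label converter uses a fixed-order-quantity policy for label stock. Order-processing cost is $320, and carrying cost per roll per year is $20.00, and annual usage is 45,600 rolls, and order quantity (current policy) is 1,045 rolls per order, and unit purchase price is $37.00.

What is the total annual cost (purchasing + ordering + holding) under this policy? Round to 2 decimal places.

$1,711,613.64

Annual ordering cost = (D/Q)·S = (45,600/1,045) × 320 = $13,963.64
Annual holding cost  = (Q/2)·H = (1,045/2) × 20 = $10,450.00
Purchase cost = D·C = 45,600 × 37 = $1,687,200.00
Total = $13,963.64 + $10,450.00 + $1,687,200.00 = $1,711,613.64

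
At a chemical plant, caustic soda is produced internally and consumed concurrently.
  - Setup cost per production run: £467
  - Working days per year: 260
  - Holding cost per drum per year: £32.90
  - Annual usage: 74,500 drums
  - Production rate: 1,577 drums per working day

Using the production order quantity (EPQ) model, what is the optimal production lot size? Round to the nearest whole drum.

1,608 drums

d = 74,500/260 = 286.5385 drums/day;  effective holding cost H(1 − d/p) = 32.9·(1 − 286.5385/1577) = 26.92212
Q* = √(2DS / H_eff) = √(2·74,500·467 / 26.92212) ≈ 1,607.67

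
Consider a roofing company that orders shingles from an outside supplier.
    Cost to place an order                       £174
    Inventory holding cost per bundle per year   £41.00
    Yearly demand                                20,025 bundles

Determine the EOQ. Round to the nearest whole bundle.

Optimal lot size Q* = (2 × 20,025 × £174 / £41)^½ ≈ 412.27

412 bundles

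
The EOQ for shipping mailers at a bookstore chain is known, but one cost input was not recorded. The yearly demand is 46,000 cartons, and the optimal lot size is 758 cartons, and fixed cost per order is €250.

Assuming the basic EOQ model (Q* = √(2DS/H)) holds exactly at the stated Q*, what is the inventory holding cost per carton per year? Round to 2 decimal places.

€40.03

Since Q* = (2DS/H)^½, squaring gives Q*²·H = 2DS.
H = 2DS / Q² = 2 × 46,000 × 250 / 758² = 40.0304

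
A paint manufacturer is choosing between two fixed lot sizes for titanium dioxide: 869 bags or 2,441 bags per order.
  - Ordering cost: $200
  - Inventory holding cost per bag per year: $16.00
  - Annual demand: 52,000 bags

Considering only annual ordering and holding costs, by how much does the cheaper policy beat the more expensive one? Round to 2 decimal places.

TC(Q) = (D/Q)S + (Q/2)H
TC(869) = (52,000/869)×200 + (869/2)×16 = $18,919.78
TC(2,441) = (52,000/2,441)×200 + (2,441/2)×16 = $23,788.55
Cheaper: Q = 869.  Difference = $4,868.77

$4,868.77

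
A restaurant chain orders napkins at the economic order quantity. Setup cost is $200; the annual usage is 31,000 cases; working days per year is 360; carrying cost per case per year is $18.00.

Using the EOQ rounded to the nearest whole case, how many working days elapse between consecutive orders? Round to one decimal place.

9.6 days

Q* = √(2·D·S / H) = √(2·31,000·200 / 18) = √688,888.9 ≈ 829.99 → Q = 830 cases
Days between orders = 360 / (D/Q) = 360 / 37.349 ≈ 9.639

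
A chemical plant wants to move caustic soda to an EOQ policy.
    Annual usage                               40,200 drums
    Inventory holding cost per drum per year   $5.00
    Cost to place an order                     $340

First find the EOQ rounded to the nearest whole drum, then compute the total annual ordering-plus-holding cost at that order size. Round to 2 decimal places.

$11,691.02

EOQ = √(2DS/H) = √(2 × 40,200 × 340 / 5)
    = √(5,467,200.00) ≈ 2,338.20 → Q = 2,338 drums
Orders/yr = 40,200/2,338 = 17.194; ordering cost = 17.194 × $340 = $5,846.02
Average inventory = 2,338/2 = 1169; holding cost = 1169 × $5 = $5,845.00
Total = $5,846.02 + $5,845.00 = $11,691.02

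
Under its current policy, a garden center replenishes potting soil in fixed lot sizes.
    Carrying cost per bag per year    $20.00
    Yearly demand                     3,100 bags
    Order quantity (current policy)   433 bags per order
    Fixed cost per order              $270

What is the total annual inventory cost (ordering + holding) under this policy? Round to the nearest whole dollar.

Orders/yr = 3,100/433 = 7.159; ordering cost = 7.159 × $270 = $1,933.03
Average inventory = 433/2 = 216.5; holding cost = 216.5 × $20 = $4,330.00
Total = $1,933.03 + $4,330.00 = $6,263.03

$6,263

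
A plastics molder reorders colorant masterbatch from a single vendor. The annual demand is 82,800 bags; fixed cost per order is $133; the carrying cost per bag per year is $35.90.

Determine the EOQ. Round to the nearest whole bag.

783 bags

2DS/H = 2·82,800·133/35.9 = 613,504.18
EOQ = √613,504.18 ≈ 783.27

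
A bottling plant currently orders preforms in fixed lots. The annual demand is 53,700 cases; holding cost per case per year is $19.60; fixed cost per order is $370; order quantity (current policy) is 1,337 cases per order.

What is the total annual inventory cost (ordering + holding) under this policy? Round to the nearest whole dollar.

Orders/yr = 53,700/1,337 = 40.165; ordering cost = 40.165 × $370 = $14,860.88
Average inventory = 1,337/2 = 668.5; holding cost = 668.5 × $19.6 = $13,102.60
Total = $14,860.88 + $13,102.60 = $27,963.48

$27,963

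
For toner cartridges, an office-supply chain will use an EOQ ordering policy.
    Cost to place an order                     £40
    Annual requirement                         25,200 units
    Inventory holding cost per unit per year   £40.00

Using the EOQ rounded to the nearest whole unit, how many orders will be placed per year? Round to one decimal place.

112.5 orders per year

Optimal lot size Q* = (2 × 25,200 × £40 / £40)^½ ≈ 224.50 → Q = 224
N = D/Q = 25,200/224 ≈ 112.500 orders/yr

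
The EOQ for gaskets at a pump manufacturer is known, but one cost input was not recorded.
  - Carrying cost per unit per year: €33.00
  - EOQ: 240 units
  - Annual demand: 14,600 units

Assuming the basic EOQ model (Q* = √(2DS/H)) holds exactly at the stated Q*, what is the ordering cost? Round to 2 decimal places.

€65.10

From Q* = √(2DS/H) ⇒ Q*² = 2DS/H.
S = Q²H / (2D) = 240² × 33 / (2 × 14,600) = 65.0959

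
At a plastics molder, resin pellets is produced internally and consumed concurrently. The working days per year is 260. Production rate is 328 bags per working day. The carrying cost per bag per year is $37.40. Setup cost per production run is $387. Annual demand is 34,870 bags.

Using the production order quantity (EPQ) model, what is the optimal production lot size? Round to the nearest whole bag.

1,105 bags

d = 34,870/260 = 134.1154 bags/day;  effective holding cost H(1 − d/p) = 37.4·(1 − 134.1154/328) = 22.10758
Q* = √(2DS / H_eff) = √(2·34,870·387 / 22.10758) ≈ 1,104.91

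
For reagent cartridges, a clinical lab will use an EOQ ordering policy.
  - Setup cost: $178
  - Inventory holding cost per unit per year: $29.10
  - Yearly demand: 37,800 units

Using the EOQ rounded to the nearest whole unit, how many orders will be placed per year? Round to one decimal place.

55.6 orders per year

EOQ = √(2DS/H) = √(2 × 37,800 × 178 / 29.1)
    = √(462,432.99) ≈ 680.02 → Q = 680
N = D/Q = 37,800/680 ≈ 55.588 orders/yr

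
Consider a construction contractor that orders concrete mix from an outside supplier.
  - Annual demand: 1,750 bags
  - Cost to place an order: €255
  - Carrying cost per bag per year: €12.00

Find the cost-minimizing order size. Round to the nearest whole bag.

Q* = √(2·D·S / H) = √(2·1,750·255 / 12) = √74,375.0 ≈ 272.72

273 bags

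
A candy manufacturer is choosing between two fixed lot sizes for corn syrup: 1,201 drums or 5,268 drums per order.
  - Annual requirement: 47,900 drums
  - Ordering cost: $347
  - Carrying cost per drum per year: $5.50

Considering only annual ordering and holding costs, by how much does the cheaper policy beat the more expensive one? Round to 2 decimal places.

$499.84

For each Q, cost = (D/Q)·S + (Q/2)·H.
TC(1,201) = (47,900/1,201)×347 + (1,201/2)×5.5 = $17,142.30
TC(5,268) = (47,900/5,268)×347 + (5,268/2)×5.5 = $17,642.14
Cheaper: Q = 1,201.  Difference = $499.84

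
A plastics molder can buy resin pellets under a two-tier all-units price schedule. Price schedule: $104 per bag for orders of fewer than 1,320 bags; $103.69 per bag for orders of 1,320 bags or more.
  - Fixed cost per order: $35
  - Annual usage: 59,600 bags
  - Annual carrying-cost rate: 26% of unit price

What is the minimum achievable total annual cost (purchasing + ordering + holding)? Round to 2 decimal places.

$6,199,297.51

H₁ = 26%×$104 = $27.0400;  H₂ = 26%×$103.69 = $26.9594
EOQ₁ = √(2×59,600×35/27.0400) = 392.80  (< 1,320, feasible at tier 1)
EOQ₂ = √(2×59,600×35/26.9594) = 393.38  (< 1,320 → use Q = 1,320 at tier-2 price)
TC(tier 1 (EOQ₁), Q≈392.8) = $6,209,021.25
TC(tier 2, Q≈1,320.0) = $6,199,297.51
Minimum at tier 2: $6,199,297.51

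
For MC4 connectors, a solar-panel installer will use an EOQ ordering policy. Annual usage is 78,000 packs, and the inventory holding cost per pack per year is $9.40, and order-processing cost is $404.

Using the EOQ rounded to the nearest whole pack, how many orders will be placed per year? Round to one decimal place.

Optimal lot size Q* = (2 × 78,000 × $404 / $9.4)^½ ≈ 2,589.34 → Q = 2,589
N = D/Q = 78,000/2,589 ≈ 30.127 orders/yr

30.1 orders per year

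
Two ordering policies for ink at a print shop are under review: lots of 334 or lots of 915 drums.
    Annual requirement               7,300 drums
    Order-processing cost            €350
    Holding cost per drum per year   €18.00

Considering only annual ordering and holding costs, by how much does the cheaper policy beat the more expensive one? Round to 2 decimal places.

€371.65

TC(Q) = (D/Q)S + (Q/2)H
TC(334) = (7,300/334)×350 + (334/2)×18 = €10,655.70
TC(915) = (7,300/915)×350 + (915/2)×18 = €11,027.35
Lots of 334 are cheaper by €371.65.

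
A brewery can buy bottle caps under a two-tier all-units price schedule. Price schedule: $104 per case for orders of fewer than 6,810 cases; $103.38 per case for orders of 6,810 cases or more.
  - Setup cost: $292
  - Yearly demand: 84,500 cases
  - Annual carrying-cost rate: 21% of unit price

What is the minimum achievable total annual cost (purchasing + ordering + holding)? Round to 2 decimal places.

$8,813,155.07

H₁ = 21%×$104 = $21.8400;  H₂ = 21%×$103.38 = $21.7098
EOQ₁ = √(2×84,500×292/21.8400) = 1,503.17  (< 6,810, feasible at tier 1)
EOQ₂ = √(2×84,500×292/21.7098) = 1,507.67  (< 6,810 → use Q = 6,810 at tier-2 price)
TC(tier 1 (EOQ₁), Q≈1,503.2) = $8,820,829.26
TC(tier 2, Q≈6,810.0) = $8,813,155.07
Minimum at tier 2: $8,813,155.07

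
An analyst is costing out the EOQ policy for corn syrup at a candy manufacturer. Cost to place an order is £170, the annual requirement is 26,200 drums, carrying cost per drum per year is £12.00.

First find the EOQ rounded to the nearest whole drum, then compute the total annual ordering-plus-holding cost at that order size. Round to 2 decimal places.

Q* = √(2·D·S / H) = √(2·26,200·170 / 12) = √742,333.3 ≈ 861.59 → Q = 862 drums
Orders/yr = 26,200/862 = 30.394; ordering cost = 30.394 × £170 = £5,167.05
Average inventory = 862/2 = 431; holding cost = 431 × £12 = £5,172.00
Total = £5,167.05 + £5,172.00 = £10,339.05

£10,339.05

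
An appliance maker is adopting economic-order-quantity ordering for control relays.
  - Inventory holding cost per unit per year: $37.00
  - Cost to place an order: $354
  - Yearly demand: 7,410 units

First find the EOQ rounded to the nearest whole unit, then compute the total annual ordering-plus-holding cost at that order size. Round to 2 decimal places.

$13,932.43

Optimal lot size Q* = (2 × 7,410 × $354 / $37)^½ ≈ 376.55 → Q = 377 units
Annual ordering cost = (D/Q)·S = (7,410/377) × 354 = $6,957.93
Annual holding cost  = (Q/2)·H = (377/2) × 37 = $6,974.50
Total = $6,957.93 + $6,974.50 = $13,932.43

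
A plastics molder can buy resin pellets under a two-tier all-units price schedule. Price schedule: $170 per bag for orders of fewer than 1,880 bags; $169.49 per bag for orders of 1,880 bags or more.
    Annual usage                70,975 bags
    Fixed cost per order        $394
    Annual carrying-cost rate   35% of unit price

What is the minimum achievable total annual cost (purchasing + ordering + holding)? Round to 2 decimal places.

$12,100,189.51

H₁ = 35%×$170 = $59.5000;  H₂ = 35%×$169.49 = $59.3215
EOQ₁ = √(2×70,975×394/59.5000) = 969.52  (< 1,880, feasible at tier 1)
EOQ₂ = √(2×70,975×394/59.3215) = 970.98  (< 1,880 → use Q = 1,880 at tier-2 price)
TC(tier 1 (EOQ₁), Q≈969.5) = $12,123,436.51
TC(tier 2, Q≈1,880.0) = $12,100,189.51
Minimum at tier 2: $12,100,189.51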